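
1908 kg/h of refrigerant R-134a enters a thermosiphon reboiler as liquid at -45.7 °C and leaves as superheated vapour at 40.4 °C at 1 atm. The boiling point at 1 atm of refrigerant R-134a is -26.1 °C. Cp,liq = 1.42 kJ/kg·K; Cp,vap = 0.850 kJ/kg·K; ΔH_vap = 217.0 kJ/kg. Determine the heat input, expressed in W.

Q = 160000 W

liquid -45.7→-26.1 °C: 27.832 kJ/kg
vaporisation at -26.1 °C: 217 kJ/kg
vapour -26.1→40.4 °C: 56.525 kJ/kg
Δh = 27.832 + 217 + 56.525 = 301.36 kJ/kg
Q = ṁ·Δh = 1908 kg/h × 301.36 kJ/kg = 574990 kJ/h
|Q| = 159.72 kW = 159720 W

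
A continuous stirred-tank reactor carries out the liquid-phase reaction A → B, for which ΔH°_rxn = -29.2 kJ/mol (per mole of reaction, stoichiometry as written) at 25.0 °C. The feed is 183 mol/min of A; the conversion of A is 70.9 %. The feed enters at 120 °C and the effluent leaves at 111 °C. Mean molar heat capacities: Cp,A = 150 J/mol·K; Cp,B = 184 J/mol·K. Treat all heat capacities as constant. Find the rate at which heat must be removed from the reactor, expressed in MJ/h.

Extent of reaction ξ = 0.709 × 183 = 129.75 mol/min
Reaction term: ξ·ΔH°_rxn = 129.75 × -29.2 = -3788.6 kJ/min
Sensible, feed 120→25 °C: -2607.8 kJ/min
Outlet flows (mol/min): A 53.253, B 129.75
Sensible, products 25→111 °C: 2740.1 kJ/min
Q = ΔH = -3656.3 kJ/min = -60.938 kW
Heat removed = 219.38 MJ/h

Q_out = 219 MJ/h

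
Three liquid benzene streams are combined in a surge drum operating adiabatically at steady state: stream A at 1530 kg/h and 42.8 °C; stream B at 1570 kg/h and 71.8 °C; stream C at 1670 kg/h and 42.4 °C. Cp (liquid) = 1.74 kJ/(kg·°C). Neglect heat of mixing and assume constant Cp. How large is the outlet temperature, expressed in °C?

T_out = 52.2 °C

Energy balance with Q = 0: Σ ṁᵢCp,ᵢ(T_out − Tᵢ) = 0
T_out = Σ ṁᵢCp,ᵢTᵢ / Σ ṁᵢCp,ᵢ
      = 433290 / 8299.8 = 52.205 °C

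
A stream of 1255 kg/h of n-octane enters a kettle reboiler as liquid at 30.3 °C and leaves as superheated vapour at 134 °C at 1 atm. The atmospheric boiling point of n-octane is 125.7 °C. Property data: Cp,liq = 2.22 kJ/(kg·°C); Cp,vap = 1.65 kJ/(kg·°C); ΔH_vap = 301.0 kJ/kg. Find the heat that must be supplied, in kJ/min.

Q = 11000 kJ/min

liquid 30.3→125.7 °C: 211.79 kJ/kg
vaporisation at 125.7 °C: 301 kJ/kg
vapour 125.7→134 °C: 13.695 kJ/kg
Δh = 211.79 + 301 + 13.695 = 526.48 kJ/kg
Q = ṁ·Δh = 1255 kg/h × 526.48 kJ/kg = 660740 kJ/h
|Q| = 183.54 kW = 11012 kJ/min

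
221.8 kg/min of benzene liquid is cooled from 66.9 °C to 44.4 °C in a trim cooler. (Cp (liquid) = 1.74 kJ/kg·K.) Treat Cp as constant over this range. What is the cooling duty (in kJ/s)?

Q = ṁ·Cp·ΔT = 221.8 × 1.74 × (44.4 − 66.9) = -8683.5 kJ/min
Converting: 8683.5 / 60 s = 144.72 kW

Q_c = 145 kJ/s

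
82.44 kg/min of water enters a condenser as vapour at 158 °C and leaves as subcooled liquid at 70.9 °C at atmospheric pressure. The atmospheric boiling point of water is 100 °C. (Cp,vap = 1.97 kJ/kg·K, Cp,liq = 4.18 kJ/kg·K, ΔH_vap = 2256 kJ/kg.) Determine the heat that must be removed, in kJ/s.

vapour 158→100 °C: -114.26 kJ/kg
condensation at 100 °C: -2256 kJ/kg
liquid 100→70.9 °C: -121.64 kJ/kg
Δh = -114.26 + -2256 + -121.64 = -2491.9 kJ/kg
Q = ṁ·Δh = 82.44 kg/min × -2491.9 kJ/kg = -205430 kJ/min
|Q| = 3423.9 kW

Q_c = 3420 kJ/s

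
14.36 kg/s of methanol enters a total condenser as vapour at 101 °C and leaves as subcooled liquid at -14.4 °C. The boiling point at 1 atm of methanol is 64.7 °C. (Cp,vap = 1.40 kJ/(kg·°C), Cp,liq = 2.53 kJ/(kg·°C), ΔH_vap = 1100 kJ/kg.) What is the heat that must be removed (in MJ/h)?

Q_c = 69800 MJ/h

vapour 101→64.7 °C: -50.82 kJ/kg
condensation at 64.7 °C: -1100 kJ/kg
liquid 64.7→-14.4 °C: -200.12 kJ/kg
Δh = -50.82 + -1100 + -200.12 = -1350.9 kJ/kg
Q = ṁ·Δh = 14.36 kg/s × -1350.9 kJ/kg = -19400 kJ/s
|Q| = 19400 kW = 69838 MJ/h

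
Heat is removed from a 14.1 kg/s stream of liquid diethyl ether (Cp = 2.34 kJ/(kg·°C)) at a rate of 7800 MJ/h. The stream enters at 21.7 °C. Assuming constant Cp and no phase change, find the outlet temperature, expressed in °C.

T_out = -44.0 °C

Q = 7800 MJ/h = 2166.7 kJ/s
ΔT = Q/(ṁ·Cp) = 2166.7/(14.1×2.34) = 65.669 K
T_out = 21.7 − 65.669 = -43.969 °C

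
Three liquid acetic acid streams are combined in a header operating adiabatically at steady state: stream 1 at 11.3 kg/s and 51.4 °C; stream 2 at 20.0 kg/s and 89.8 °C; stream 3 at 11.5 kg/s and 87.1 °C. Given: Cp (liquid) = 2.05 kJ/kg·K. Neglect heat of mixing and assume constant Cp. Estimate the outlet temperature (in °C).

T_out = 78.9 °C

Energy balance with Q = 0: Σ ṁᵢCp,ᵢ(T_out − Tᵢ) = 0
T_out = Σ ṁᵢCp,ᵢTᵢ / Σ ṁᵢCp,ᵢ
      = 6925.9 / 87.74 = 78.936 °C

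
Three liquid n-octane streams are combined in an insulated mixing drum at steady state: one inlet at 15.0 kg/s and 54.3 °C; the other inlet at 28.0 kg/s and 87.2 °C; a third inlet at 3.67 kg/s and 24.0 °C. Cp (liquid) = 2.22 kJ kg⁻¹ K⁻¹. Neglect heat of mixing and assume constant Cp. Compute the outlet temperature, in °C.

T_out = 71.7 °C

Energy balance with Q = 0: Σ ṁᵢCp,ᵢ(T_out − Tᵢ) = 0
Σ ṁᵢCp,ᵢTᵢ = 15.0×2.22×54.3 + 28.0×2.22×87.2 + 3.67×2.22×24.0 = 7424.1
Σ ṁᵢCp,ᵢ = 15.0×2.22 + 28.0×2.22 + 3.67×2.22 = 103.61
T_out = 7424.1 / 103.61 = 71.656 °C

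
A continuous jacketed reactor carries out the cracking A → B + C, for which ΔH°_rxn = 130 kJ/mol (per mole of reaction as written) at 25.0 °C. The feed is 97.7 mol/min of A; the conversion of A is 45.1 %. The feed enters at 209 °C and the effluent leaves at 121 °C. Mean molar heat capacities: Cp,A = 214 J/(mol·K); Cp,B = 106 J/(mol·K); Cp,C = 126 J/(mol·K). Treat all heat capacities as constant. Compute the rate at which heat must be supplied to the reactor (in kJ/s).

Q_in = 66.1 kJ/s

Extent of reaction ξ = 0.451 × 97.7 = 44.063 mol/min
Reaction term: ξ·ΔH°_rxn = 44.063 × 130 = 5728.2 kJ/min
Sensible, feed 209→25 °C: -3847 kJ/min
Outlet flows (mol/min): A 53.637, B 44.063, C 44.063
Sensible, products 25→121 °C: 2083.3 kJ/min
Q = ΔH = 3964.4 kJ/min = 66.073 kW
Heat supplied = 66.073 kJ/s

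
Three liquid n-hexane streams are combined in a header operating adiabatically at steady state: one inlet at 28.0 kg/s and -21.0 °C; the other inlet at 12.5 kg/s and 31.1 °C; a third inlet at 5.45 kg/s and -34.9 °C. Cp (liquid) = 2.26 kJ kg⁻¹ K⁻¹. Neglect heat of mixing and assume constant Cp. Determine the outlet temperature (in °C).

T_out = -8.48 °C

No heat crosses the boundary, so H_out = H_in.
Σ ṁᵢCp,ᵢTᵢ = 28.0×2.26×-21.0 + 12.5×2.26×31.1 + 5.45×2.26×-34.9 = -880.17
Σ ṁᵢCp,ᵢ = 28.0×2.26 + 12.5×2.26 + 5.45×2.26 = 103.85
T_out = -880.17 / 103.85 = -8.4756 °C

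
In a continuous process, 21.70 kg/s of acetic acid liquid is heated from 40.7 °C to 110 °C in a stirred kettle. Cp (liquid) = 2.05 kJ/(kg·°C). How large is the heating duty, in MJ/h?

Q = ṁ·Cp·ΔT = 21.70 × 2.05 × (110 − 40.7) = 3082.8 kJ/s
Heating duty = 11098 MJ/h

Q = 11100 MJ/h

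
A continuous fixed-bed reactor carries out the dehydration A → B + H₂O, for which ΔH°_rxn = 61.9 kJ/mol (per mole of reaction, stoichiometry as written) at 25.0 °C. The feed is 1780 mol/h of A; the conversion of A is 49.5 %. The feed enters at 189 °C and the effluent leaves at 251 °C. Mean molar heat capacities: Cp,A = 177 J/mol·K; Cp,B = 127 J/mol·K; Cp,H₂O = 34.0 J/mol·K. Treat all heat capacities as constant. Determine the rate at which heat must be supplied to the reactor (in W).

Extent of reaction ξ = 0.495 × 1780 = 881.1 mol/h
Reaction term: ξ·ΔH°_rxn = 881.1 × 61.9 = 54540 kJ/h
Sensible, feed 189→25 °C: -51670 kJ/h
Outlet flows (mol/h): A 898.9, B 881.1, H₂O 881.1
Sensible, products 25→251 °C: 68018 kJ/h
Q = ΔH = 70888 kJ/h = 19.691 kW
Heat supplied = 19691 W

Q_in = 19700 W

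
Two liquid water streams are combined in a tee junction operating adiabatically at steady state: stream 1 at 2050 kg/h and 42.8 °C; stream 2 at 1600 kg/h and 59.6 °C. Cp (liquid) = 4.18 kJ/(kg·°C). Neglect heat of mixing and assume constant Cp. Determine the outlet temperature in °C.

T_out = 50.2 °C

Adiabatic, steady state ⇒ Σ ṁᵢCp,ᵢ(T_out − Tᵢ) = 0
Σ ṁᵢCp,ᵢTᵢ = 2050×4.18×42.8 + 1600×4.18×59.6 = 765360
Σ ṁᵢCp,ᵢ = 2050×4.18 + 1600×4.18 = 15257
T_out = 765360 / 15257 = 50.164 °C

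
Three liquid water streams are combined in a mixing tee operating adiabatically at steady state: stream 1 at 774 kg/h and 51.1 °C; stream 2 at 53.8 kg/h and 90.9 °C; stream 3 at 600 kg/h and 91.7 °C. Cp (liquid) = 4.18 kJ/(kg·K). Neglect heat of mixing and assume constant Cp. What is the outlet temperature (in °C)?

T_out = 69.7 °C

Adiabatic, steady state ⇒ Σ ṁᵢCp,ᵢ(T_out − Tᵢ) = 0
Σ ṁᵢCp,ᵢTᵢ = 774×4.18×51.1 + 53.8×4.18×90.9 + 600×4.18×91.7 = 415750
Σ ṁᵢCp,ᵢ = 774×4.18 + 53.8×4.18 + 600×4.18 = 5968.2
T_out = 415750 / 5968.2 = 69.661 °C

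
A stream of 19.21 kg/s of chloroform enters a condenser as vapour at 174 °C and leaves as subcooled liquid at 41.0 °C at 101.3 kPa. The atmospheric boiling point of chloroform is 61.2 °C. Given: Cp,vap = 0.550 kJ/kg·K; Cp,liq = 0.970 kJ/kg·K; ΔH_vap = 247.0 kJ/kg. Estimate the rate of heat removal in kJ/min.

vapour 174→61.2 °C: -62.04 kJ/kg
condensation at 61.2 °C: -247 kJ/kg
liquid 61.2→41.0 °C: -19.594 kJ/kg
Δh = -62.04 + -247 + -19.594 = -328.63 kJ/kg
Q = ṁ·Δh = 19.21 kg/s × -328.63 kJ/kg = -6313.1 kJ/s
|Q| = 6313.1 kW = 378780 kJ/min

Q_c = 379000 kJ/min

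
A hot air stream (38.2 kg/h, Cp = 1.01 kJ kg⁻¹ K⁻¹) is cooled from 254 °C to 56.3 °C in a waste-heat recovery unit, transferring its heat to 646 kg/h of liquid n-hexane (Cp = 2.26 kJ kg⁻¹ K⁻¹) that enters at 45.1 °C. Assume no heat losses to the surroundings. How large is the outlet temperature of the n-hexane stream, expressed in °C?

Heat released by hot stream: Q = 38.2 × 1.01 × (254 − 56.3) = 7627.7 kJ/h
Energy balance on cold side (adiabatic exchanger): Q = ṁ_c·Cp_c·(T_c,out − T_c,in)
T_c,out = 45.1 + 7627.7/(646 × 2.26) = 50.325 °C

T_c,out = 50.3 °C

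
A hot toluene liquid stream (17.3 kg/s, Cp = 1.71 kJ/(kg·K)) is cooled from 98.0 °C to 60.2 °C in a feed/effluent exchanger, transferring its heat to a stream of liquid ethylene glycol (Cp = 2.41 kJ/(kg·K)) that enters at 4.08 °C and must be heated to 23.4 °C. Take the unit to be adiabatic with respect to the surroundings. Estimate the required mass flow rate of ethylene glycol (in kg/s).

Heat released by hot stream: Q = 17.3 × 1.71 × (98.0 − 60.2) = 1118.2 kJ/s
Energy balance on cold side (adiabatic exchanger): Q = ṁ_c·Cp_c·(T_c,out − T_c,in)
ṁ_c = 1118.2 / [2.41 × (23.4 − 4.08)] = 24.017 kg/s

ṁ_c = 24.0 kg/s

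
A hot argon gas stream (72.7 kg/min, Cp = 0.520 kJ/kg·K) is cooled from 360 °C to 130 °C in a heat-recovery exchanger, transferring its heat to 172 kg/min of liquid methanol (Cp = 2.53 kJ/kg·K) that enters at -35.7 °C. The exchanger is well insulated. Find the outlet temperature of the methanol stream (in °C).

Heat released by hot stream: Q = 72.7 × 0.520 × (360 − 130) = 8694.9 kJ/min
Energy balance on cold side (adiabatic exchanger): Q = ṁ_c·Cp_c·(T_c,out − T_c,in)
T_c,out = -35.7 + 8694.9/(172 × 2.53) = -15.719 °C

T_c,out = -15.7 °C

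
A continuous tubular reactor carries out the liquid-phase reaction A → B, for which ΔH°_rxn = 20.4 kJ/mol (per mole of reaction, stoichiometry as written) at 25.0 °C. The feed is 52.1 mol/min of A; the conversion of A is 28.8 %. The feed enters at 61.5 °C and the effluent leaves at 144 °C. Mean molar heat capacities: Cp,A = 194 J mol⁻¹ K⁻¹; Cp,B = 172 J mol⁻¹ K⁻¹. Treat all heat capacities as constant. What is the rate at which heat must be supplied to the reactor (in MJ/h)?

Q_in = 66.0 MJ/h

Extent of reaction ξ = 0.288 × 52.1 = 15.005 mol/min
Reaction term: ξ·ΔH°_rxn = 15.005 × 20.4 = 306.1 kJ/min
Sensible, feed 61.5→25 °C: -368.92 kJ/min
Outlet flows (mol/min): A 37.095, B 15.005
Sensible, products 25→144 °C: 1163.5 kJ/min
Q = ΔH = 1100.7 kJ/min = 18.345 kW
Heat supplied = 66.041 MJ/h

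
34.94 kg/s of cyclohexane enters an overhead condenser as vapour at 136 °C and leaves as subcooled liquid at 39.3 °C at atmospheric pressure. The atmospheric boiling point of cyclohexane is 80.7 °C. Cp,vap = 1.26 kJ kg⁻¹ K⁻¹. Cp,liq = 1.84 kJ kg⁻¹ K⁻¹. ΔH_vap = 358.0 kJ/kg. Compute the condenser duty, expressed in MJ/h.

vapour 136→80.7 °C: -69.678 kJ/kg
condensation at 80.7 °C: -358 kJ/kg
liquid 80.7→39.3 °C: -76.176 kJ/kg
Δh = -69.678 + -358 + -76.176 = -503.85 kJ/kg
Q = ṁ·Δh = 34.94 kg/s × -503.85 kJ/kg = -17605 kJ/s
|Q| = 17605 kW = 63377 MJ/h

Q_c = 63400 MJ/h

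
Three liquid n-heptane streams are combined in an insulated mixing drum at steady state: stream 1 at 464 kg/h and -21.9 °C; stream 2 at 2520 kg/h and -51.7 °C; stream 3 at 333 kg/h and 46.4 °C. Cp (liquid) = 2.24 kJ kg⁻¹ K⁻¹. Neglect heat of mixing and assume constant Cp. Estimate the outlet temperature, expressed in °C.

T_out = -37.7 °C

No heat crosses the boundary, so H_out = H_in.
Σ ṁᵢCp,ᵢTᵢ = 464×2.24×-21.9 + 2520×2.24×-51.7 + 333×2.24×46.4 = -279990
Σ ṁᵢCp,ᵢ = 464×2.24 + 2520×2.24 + 333×2.24 = 7430.1
T_out = -279990 / 7430.1 = -37.683 °C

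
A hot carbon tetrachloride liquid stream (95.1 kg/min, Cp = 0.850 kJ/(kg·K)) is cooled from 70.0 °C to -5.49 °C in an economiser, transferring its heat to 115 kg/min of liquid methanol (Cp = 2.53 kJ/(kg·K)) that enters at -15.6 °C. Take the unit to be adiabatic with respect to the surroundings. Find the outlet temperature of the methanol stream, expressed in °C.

Heat released by hot stream: Q = 95.1 × 0.850 × (70.0 − -5.49) = 6102.2 kJ/min
Energy balance on cold side (adiabatic exchanger): Q = ṁ_c·Cp_c·(T_c,out − T_c,in)
T_c,out = -15.6 + 6102.2/(115 × 2.53) = 5.3735 °C

T_c,out = 5.37 °C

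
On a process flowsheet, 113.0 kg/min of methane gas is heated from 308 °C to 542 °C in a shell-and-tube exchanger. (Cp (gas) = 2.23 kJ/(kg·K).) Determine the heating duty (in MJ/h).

Q = 3540 MJ/h

Q = ṁ·Cp·ΔT = 113.0 × 2.23 × (542 − 308) = 58966 kJ/min
Converting: 58966 / 60 s = 982.76 kW
Heating duty = 3537.9 MJ/h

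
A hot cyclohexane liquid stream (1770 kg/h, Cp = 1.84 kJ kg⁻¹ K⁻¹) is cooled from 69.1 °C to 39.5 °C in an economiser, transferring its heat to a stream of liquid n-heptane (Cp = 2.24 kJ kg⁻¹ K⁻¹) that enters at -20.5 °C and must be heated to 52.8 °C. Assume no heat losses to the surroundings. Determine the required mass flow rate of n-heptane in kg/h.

Heat released by hot stream: Q = 1770 × 1.84 × (69.1 − 39.5) = 96401 kJ/h
Energy balance on cold side (adiabatic exchanger): Q = ṁ_c·Cp_c·(T_c,out − T_c,in)
ṁ_c = 96401 / [2.24 × (52.8 − -20.5)] = 587.13 kg/h

ṁ_c = 587 kg/h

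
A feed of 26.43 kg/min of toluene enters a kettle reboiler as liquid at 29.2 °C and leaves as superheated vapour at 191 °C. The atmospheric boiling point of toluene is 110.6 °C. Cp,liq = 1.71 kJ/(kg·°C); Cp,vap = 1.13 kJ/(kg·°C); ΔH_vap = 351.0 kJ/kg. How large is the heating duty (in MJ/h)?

Q = 921 MJ/h

liquid 29.2→110.6 °C: 139.19 kJ/kg
vaporisation at 110.6 °C: 351 kJ/kg
vapour 110.6→191 °C: 90.852 kJ/kg
Δh = 139.19 + 351 + 90.852 = 581.05 kJ/kg
Q = ṁ·Δh = 26.43 kg/min × 581.05 kJ/kg = 15357 kJ/min
|Q| = 255.95 kW = 921.42 MJ/h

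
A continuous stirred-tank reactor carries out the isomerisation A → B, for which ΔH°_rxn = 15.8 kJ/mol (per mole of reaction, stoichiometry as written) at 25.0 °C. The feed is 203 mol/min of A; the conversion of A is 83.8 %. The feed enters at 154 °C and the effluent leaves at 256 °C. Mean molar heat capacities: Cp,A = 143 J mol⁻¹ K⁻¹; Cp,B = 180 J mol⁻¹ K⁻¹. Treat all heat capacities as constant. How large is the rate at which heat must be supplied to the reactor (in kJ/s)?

Q_in = 118 kJ/s

Extent of reaction ξ = 0.838 × 203 = 170.11 mol/min
Reaction term: ξ·ΔH°_rxn = 170.11 × 15.8 = 2687.8 kJ/min
Sensible, feed 154→25 °C: -3744.7 kJ/min
Outlet flows (mol/min): A 32.886, B 170.11
Sensible, products 25→256 °C: 8159.7 kJ/min
Q = ΔH = 7102.7 kJ/min = 118.38 kW
Heat supplied = 118.38 kJ/s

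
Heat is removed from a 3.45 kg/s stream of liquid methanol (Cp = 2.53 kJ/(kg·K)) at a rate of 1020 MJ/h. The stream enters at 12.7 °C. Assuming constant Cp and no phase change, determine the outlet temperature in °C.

Q = 1020 MJ/h = 283.33 kJ/s
ΔT = Q/(ṁ·Cp) = 283.33/(3.45×2.53) = 32.461 K
T_out = 12.7 − 32.461 = -19.761 °C

T_out = -19.8 °C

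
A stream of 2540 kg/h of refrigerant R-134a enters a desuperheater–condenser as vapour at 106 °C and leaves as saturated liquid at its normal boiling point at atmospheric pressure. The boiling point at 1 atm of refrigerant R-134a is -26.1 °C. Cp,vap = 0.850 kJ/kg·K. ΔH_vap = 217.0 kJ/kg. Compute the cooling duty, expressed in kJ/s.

vapour 106→-26.1 °C: -112.28 kJ/kg
condensation at -26.1 °C: -217 kJ/kg
Δh = -112.28 + -217 = -329.28 kJ/kg
Q = ṁ·Δh = 2540 kg/h × -329.28 kJ/kg = -836380 kJ/h
|Q| = 232.33 kW

Q_c = 232 kJ/s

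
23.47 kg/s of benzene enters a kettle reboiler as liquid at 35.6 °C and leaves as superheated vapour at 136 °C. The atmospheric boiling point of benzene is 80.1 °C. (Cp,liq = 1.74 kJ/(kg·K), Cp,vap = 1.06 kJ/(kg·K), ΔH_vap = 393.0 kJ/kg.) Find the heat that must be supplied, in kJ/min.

Q = 746000 kJ/min

liquid 35.6→80.1 °C: 77.43 kJ/kg
vaporisation at 80.1 °C: 393 kJ/kg
vapour 80.1→136 °C: 59.254 kJ/kg
Δh = 77.43 + 393 + 59.254 = 529.68 kJ/kg
Q = ṁ·Δh = 23.47 kg/s × 529.68 kJ/kg = 12432 kJ/s
|Q| = 12432 kW = 745900 kJ/min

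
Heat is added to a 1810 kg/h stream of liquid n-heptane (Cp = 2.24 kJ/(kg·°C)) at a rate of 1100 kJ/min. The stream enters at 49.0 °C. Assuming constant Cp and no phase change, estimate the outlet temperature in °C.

Q = 1100 kJ/min = 66000 kJ/h
ΔT = Q/(ṁ·Cp) = 66000/(1810×2.24) = 16.279 K
T_out = 49.0 + 16.279 = 65.279 °C

T_out = 65.3 °C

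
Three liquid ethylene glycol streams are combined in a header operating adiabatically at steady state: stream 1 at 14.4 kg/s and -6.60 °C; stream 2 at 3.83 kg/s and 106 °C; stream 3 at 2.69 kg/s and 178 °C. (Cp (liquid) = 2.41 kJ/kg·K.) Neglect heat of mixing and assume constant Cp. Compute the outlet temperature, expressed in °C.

T_out = 37.8 °C

Adiabatic, steady state ⇒ Σ ṁᵢCp,ᵢ(T_out − Tᵢ) = 0
T_out = Σ ṁᵢCp,ᵢTᵢ / Σ ṁᵢCp,ᵢ
      = 1903.3 / 50.417 = 37.751 °C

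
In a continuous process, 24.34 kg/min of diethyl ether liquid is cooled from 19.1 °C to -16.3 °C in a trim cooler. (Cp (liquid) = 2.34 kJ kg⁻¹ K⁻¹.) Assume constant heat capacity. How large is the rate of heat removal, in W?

Q = ṁ·Cp·ΔT = 24.34 × 2.34 × (-16.3 − 19.1) = -2016.2 kJ/min
Converting: 2016.2 / 60 s = 33.604 kW
Cooling duty = 33604 W

Q_c = 33600 W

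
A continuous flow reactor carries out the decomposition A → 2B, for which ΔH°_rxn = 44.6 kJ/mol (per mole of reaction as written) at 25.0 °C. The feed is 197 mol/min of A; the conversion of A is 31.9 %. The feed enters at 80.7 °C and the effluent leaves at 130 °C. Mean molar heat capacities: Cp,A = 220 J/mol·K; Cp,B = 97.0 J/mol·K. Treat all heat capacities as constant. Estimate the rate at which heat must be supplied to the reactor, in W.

Q_in = 79500 W

Extent of reaction ξ = 0.319 × 197 = 62.843 mol/min
Reaction term: ξ·ΔH°_rxn = 62.843 × 44.6 = 2802.8 kJ/min
Sensible, feed 80.7→25 °C: -2414 kJ/min
Outlet flows (mol/min): A 134.16, B 125.69
Sensible, products 25→130 °C: 4379.1 kJ/min
Q = ΔH = 4767.9 kJ/min = 79.465 kW
Heat supplied = 79465 W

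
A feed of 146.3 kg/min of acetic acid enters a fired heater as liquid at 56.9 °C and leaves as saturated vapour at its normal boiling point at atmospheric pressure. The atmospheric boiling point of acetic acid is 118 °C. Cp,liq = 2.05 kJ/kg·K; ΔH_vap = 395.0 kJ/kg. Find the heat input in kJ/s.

liquid 56.9→118 °C: 125.25 kJ/kg
vaporisation at 118 °C: 395 kJ/kg
Δh = 125.25 + 395 = 520.25 kJ/kg
Q = ṁ·Δh = 146.3 kg/min × 520.25 kJ/kg = 76113 kJ/min
|Q| = 1268.6 kW

Q = 1270 kJ/s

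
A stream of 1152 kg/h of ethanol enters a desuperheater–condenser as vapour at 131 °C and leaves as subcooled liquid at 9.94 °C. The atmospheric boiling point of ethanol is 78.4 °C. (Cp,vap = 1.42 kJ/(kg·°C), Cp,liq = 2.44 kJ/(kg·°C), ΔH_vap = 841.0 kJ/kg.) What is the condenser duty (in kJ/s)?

Q_c = 346 kJ/s

vapour 131→78.4 °C: -74.692 kJ/kg
condensation at 78.4 °C: -841 kJ/kg
liquid 78.4→9.94 °C: -167.04 kJ/kg
Δh = -74.692 + -841 + -167.04 = -1082.7 kJ/kg
Q = ṁ·Δh = 1152 kg/h × -1082.7 kJ/kg = -1.2473e+06 kJ/h
|Q| = 346.48 kW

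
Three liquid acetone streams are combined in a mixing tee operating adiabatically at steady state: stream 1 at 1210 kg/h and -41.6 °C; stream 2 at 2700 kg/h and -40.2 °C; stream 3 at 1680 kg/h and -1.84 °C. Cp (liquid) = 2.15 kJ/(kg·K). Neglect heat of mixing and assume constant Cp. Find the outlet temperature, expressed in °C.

Adiabatic, steady state ⇒ Σ ṁᵢCp,ᵢ(T_out − Tᵢ) = 0
T_out = Σ ṁᵢCp,ᵢTᵢ / Σ ṁᵢCp,ᵢ
      = -348230 / 12018 = -28.974 °C

T_out = -29.0 °C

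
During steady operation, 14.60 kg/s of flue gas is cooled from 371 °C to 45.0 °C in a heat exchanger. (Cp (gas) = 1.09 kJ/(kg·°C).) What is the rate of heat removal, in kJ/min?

Q = ṁ·Cp·ΔT = 14.60 × 1.09 × (45.0 − 371) = -5188 kJ/s
Cooling duty = 311280 kJ/min

Q_c = 311000 kJ/min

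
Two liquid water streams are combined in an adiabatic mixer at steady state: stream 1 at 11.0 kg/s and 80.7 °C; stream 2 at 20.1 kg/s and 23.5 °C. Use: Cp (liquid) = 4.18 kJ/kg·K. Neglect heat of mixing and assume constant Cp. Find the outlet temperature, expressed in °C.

T_out = 43.7 °C

Energy balance with Q = 0: Σ ṁᵢCp,ᵢ(T_out − Tᵢ) = 0
T_out = Σ ṁᵢCp,ᵢTᵢ / Σ ṁᵢCp,ᵢ
      = 5685 / 130 = 43.732 °C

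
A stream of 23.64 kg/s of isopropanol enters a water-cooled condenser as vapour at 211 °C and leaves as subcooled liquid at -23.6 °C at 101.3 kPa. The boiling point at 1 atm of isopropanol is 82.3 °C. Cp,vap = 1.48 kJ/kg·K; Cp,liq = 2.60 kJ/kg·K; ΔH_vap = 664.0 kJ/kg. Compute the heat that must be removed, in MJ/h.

Q_c = 96200 MJ/h

vapour 211→82.3 °C: -190.48 kJ/kg
condensation at 82.3 °C: -664 kJ/kg
liquid 82.3→-23.6 °C: -275.34 kJ/kg
Δh = -190.48 + -664 + -275.34 = -1129.8 kJ/kg
Q = ṁ·Δh = 23.64 kg/s × -1129.8 kJ/kg = -26709 kJ/s
|Q| = 26709 kW = 96152 MJ/h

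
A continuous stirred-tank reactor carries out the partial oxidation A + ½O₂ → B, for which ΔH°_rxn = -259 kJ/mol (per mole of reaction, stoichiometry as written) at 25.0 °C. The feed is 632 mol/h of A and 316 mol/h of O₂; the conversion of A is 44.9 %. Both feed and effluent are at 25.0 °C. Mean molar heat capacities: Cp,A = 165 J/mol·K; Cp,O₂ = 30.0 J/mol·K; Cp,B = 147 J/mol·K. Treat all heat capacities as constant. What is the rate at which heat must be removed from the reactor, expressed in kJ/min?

Q_out = 1220 kJ/min

Extent of reaction ξ = 0.449 × 632 = 283.77 mol/h
Reaction term: ξ·ΔH°_rxn = 283.77 × -259 = -73496 kJ/h
Q = ΔH = -73496 kJ/h = -20.416 kW
Heat removed = 1224.9 kJ/min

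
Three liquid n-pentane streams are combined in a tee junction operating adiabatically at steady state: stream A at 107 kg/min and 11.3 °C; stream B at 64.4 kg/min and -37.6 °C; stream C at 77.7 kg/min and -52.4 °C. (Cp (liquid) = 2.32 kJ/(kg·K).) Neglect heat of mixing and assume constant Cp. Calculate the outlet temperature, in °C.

Adiabatic, steady state ⇒ Σ ṁᵢCp,ᵢ(T_out − Tᵢ) = 0
Σ ṁᵢCp,ᵢTᵢ = 107×2.32×11.3 + 64.4×2.32×-37.6 + 77.7×2.32×-52.4 = -12258
Σ ṁᵢCp,ᵢ = 107×2.32 + 64.4×2.32 + 77.7×2.32 = 577.91
T_out = -12258 / 577.91 = -21.212 °C

T_out = -21.2 °C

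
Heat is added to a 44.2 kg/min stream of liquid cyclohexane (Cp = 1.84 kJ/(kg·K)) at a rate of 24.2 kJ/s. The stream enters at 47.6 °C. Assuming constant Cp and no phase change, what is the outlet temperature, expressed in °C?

Q = 24.2 kJ/s = 1452 kJ/min
ΔT = Q/(ṁ·Cp) = 1452/(44.2×1.84) = 17.854 K
T_out = 47.6 + 17.854 = 65.454 °C

T_out = 65.5 °C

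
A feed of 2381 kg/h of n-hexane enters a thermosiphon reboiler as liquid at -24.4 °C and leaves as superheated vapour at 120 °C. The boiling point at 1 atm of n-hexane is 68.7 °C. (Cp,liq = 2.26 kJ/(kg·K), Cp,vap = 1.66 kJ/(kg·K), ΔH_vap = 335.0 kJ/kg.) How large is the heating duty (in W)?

Q = 417000 W

liquid -24.4→68.7 °C: 210.41 kJ/kg
vaporisation at 68.7 °C: 335 kJ/kg
vapour 68.7→120 °C: 85.158 kJ/kg
Δh = 210.41 + 335 + 85.158 = 630.56 kJ/kg
Q = ṁ·Δh = 2381 kg/h × 630.56 kJ/kg = 1.5014e+06 kJ/h
|Q| = 417.05 kW = 417050 W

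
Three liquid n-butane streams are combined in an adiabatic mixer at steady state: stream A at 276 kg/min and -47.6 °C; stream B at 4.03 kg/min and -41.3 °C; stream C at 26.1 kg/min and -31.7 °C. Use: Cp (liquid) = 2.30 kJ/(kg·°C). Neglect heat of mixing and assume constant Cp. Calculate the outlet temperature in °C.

T_out = -46.2 °C

Energy balance with Q = 0: Σ ṁᵢCp,ᵢ(T_out − Tᵢ) = 0
T_out = Σ ṁᵢCp,ᵢTᵢ / Σ ṁᵢCp,ᵢ
      = -32502 / 704.1 = -46.161 °C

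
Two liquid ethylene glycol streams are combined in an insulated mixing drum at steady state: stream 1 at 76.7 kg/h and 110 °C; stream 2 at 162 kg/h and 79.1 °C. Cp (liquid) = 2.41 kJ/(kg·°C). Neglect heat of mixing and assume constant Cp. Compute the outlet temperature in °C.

T_out = 89.0 °C

No heat crosses the boundary, so H_out = H_in.
Σ ṁᵢCp,ᵢTᵢ = 76.7×2.41×110 + 162×2.41×79.1 = 51215
Σ ṁᵢCp,ᵢ = 76.7×2.41 + 162×2.41 = 575.27
T_out = 51215 / 575.27 = 89.029 °C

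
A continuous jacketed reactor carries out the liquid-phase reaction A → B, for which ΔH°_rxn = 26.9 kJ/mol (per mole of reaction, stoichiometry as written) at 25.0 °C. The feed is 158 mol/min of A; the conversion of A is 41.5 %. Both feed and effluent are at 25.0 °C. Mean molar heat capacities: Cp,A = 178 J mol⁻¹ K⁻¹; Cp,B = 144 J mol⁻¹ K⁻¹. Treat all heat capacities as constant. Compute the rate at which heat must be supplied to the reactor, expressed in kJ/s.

Q_in = 29.4 kJ/s

Extent of reaction ξ = 0.415 × 158 = 65.57 mol/min
Reaction term: ξ·ΔH°_rxn = 65.57 × 26.9 = 1763.8 kJ/min
Q = ΔH = 1763.8 kJ/min = 29.397 kW
Heat supplied = 29.397 kJ/s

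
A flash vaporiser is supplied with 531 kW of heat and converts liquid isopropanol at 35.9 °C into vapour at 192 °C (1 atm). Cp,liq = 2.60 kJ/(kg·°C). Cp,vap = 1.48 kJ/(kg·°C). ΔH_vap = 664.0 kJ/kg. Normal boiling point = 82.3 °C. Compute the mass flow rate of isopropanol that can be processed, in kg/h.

Δh = 2.60×(82.3−35.9) + 664.0 + 1.48×(192−82.3) = 947 kJ/kg
Q = 531 kW = 531 kJ/s = 1.9116e+06 kJ/h
ṁ = Q/Δh = 1.9116e+06 / 947 = 2018.6 kg/h

ṁ = 2020 kg/h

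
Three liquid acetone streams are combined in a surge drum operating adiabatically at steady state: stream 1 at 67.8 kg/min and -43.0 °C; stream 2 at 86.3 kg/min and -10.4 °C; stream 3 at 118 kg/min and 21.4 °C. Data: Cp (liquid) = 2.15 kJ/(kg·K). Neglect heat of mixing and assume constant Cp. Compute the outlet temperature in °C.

No heat crosses the boundary, so H_out = H_in.
Σ ṁᵢCp,ᵢTᵢ = 67.8×2.15×-43.0 + 86.3×2.15×-10.4 + 118×2.15×21.4 = -2768.6
Σ ṁᵢCp,ᵢ = 67.8×2.15 + 86.3×2.15 + 118×2.15 = 585.01
T_out = -2768.6 / 585.01 = -4.7325 °C

T_out = -4.73 °C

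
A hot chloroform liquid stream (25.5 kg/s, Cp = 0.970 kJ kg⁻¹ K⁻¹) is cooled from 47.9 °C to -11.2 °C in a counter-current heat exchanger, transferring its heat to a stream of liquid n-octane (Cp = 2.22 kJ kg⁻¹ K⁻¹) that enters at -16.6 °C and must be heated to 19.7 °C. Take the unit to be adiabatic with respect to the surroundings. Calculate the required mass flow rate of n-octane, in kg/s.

ṁ_c = 18.1 kg/s

Heat released by hot stream: Q = 25.5 × 0.970 × (47.9 − -11.2) = 1461.8 kJ/s
Energy balance on cold side (adiabatic exchanger): Q = ṁ_c·Cp_c·(T_c,out − T_c,in)
ṁ_c = 1461.8 / [2.22 × (19.7 − -16.6)] = 18.14 kg/s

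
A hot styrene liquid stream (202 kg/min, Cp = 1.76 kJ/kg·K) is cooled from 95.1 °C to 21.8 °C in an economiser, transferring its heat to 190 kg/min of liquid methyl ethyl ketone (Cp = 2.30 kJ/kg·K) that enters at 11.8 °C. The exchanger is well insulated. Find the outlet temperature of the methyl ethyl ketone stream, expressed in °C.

Heat released by hot stream: Q = 202 × 1.76 × (95.1 − 21.8) = 26060 kJ/min
Energy balance on cold side (adiabatic exchanger): Q = ṁ_c·Cp_c·(T_c,out − T_c,in)
T_c,out = 11.8 + 26060/(190 × 2.30) = 71.433 °C

T_c,out = 71.4 °C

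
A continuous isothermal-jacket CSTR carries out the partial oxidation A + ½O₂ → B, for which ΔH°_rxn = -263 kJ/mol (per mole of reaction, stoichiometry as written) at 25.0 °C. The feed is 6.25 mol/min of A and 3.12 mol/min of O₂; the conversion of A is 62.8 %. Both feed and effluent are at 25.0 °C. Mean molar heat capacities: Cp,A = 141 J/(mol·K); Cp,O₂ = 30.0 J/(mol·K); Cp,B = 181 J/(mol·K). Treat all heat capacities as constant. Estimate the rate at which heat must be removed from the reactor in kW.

Extent of reaction ξ = 0.628 × 6.25 = 3.925 mol/min
Reaction term: ξ·ΔH°_rxn = 3.925 × -263 = -1032.3 kJ/min
Q = ΔH = -1032.3 kJ/min = -17.205 kW
Heat removed = 17.205 kW

Q_out = 17.2 kW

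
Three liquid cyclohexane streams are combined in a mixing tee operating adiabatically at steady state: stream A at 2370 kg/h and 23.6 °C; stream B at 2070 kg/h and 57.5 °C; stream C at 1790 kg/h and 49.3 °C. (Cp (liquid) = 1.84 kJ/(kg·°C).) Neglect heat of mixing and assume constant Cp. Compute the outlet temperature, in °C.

T_out = 42.2 °C

No heat crosses the boundary, so H_out = H_in.
Σ ṁᵢCp,ᵢTᵢ = 2370×1.84×23.6 + 2070×1.84×57.5 + 1790×1.84×49.3 = 484300
Σ ṁᵢCp,ᵢ = 2370×1.84 + 2070×1.84 + 1790×1.84 = 11463
T_out = 484300 / 11463 = 42.248 °C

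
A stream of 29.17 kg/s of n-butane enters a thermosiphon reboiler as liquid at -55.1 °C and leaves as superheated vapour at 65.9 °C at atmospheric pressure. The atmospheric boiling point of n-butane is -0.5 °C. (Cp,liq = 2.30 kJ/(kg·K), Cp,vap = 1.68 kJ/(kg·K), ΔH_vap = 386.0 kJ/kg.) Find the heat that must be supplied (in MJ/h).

Q = 65400 MJ/h

liquid -55.1→-0.5 °C: 125.58 kJ/kg
vaporisation at -0.5 °C: 386 kJ/kg
vapour -0.5→65.9 °C: 111.55 kJ/kg
Δh = 125.58 + 386 + 111.55 = 623.13 kJ/kg
Q = ṁ·Δh = 29.17 kg/s × 623.13 kJ/kg = 18177 kJ/s
|Q| = 18177 kW = 65436 MJ/h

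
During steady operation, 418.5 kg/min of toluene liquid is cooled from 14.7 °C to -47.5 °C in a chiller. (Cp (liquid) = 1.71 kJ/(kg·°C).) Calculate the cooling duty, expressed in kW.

Q_c = 742 kW

Q = ṁ·Cp·ΔT = 418.5 × 1.71 × (-47.5 − 14.7) = -44512 kJ/min
Converting: 44512 / 60 s = 741.87 kW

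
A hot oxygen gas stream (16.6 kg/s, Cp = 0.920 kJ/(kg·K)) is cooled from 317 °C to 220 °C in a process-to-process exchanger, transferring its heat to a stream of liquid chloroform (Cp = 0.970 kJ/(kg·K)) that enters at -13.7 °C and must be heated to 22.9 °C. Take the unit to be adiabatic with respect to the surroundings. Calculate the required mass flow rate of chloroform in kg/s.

ṁ_c = 41.7 kg/s

Heat released by hot stream: Q = 16.6 × 0.920 × (317 − 220) = 1481.4 kJ/s
Energy balance on cold side (adiabatic exchanger): Q = ṁ_c·Cp_c·(T_c,out − T_c,in)
ṁ_c = 1481.4 / [0.970 × (22.9 − -13.7)] = 41.727 kg/s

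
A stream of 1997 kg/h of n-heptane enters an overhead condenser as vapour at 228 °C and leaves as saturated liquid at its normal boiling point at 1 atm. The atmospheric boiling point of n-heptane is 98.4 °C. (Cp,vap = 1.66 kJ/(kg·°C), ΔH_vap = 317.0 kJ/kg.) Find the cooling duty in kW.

vapour 228→98.4 °C: -215.14 kJ/kg
condensation at 98.4 °C: -317 kJ/kg
Δh = -215.14 + -317 = -532.14 kJ/kg
Q = ṁ·Δh = 1997 kg/h × -532.14 kJ/kg = -1.0627e+06 kJ/h
|Q| = 295.19 kW

Q_c = 295 kW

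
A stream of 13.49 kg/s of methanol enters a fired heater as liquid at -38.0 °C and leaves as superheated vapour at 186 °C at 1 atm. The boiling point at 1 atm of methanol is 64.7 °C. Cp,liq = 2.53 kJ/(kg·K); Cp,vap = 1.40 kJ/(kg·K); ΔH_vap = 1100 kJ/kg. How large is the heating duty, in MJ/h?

liquid -38.0→64.7 °C: 259.83 kJ/kg
vaporisation at 64.7 °C: 1100 kJ/kg
vapour 64.7→186 °C: 169.82 kJ/kg
Δh = 259.83 + 1100 + 169.82 = 1529.7 kJ/kg
Q = ṁ·Δh = 13.49 kg/s × 1529.7 kJ/kg = 20635 kJ/s
|Q| = 20635 kW = 74286 MJ/h

Q = 74300 MJ/h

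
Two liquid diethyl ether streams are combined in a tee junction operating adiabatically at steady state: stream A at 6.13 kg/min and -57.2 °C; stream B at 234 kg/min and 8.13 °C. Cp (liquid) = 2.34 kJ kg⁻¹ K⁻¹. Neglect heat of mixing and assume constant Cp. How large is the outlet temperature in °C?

Adiabatic, steady state ⇒ Σ ṁᵢCp,ᵢ(T_out − Tᵢ) = 0
Σ ṁᵢCp,ᵢTᵢ = 6.13×2.34×-57.2 + 234×2.34×8.13 = 3631.2
Σ ṁᵢCp,ᵢ = 6.13×2.34 + 234×2.34 = 561.9
T_out = 3631.2 / 561.9 = 6.4623 °C

T_out = 6.46 °C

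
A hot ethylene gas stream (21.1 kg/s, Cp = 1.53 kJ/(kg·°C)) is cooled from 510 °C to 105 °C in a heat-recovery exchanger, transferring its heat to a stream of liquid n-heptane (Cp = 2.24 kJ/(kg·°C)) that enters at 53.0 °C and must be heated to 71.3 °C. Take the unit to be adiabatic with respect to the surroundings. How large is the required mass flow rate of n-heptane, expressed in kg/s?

Heat released by hot stream: Q = 21.1 × 1.53 × (510 − 105) = 13075 kJ/s
Energy balance on cold side (adiabatic exchanger): Q = ṁ_c·Cp_c·(T_c,out − T_c,in)
ṁ_c = 13075 / [2.24 × (71.3 − 53.0)] = 318.96 kg/s

ṁ_c = 319 kg/s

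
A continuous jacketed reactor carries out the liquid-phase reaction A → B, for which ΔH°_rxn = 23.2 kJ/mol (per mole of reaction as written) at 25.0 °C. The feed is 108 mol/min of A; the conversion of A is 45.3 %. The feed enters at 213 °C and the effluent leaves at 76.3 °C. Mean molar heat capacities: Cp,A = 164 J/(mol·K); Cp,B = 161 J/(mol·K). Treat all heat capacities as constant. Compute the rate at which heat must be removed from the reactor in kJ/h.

Q_out = 77600 kJ/h

Extent of reaction ξ = 0.453 × 108 = 48.924 mol/min
Reaction term: ξ·ΔH°_rxn = 48.924 × 23.2 = 1135 kJ/min
Sensible, feed 213→25 °C: -3329.9 kJ/min
Outlet flows (mol/min): A 59.076, B 48.924
Sensible, products 25→76.3 °C: 901.1 kJ/min
Q = ΔH = -1293.7 kJ/min = -21.562 kW
Heat removed = 77623 kJ/h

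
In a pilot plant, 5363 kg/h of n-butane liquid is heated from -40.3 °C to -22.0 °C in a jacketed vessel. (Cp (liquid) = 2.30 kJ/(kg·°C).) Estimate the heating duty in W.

Q = 62700 W

Q = ṁ·Cp·ΔT = 5363 × 2.30 × (-22.0 − -40.3) = 225730 kJ/h
Converting: 225730 / 3600 s = 62.702 kW
Heating duty = 62702 W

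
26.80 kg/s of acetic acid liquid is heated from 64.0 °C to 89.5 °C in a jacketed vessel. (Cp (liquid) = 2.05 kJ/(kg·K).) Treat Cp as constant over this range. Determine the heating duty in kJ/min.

Q = 84100 kJ/min

Q = ṁ·Cp·ΔT = 26.80 × 2.05 × (89.5 − 64.0) = 1401 kJ/s
Heating duty = 84058 kJ/min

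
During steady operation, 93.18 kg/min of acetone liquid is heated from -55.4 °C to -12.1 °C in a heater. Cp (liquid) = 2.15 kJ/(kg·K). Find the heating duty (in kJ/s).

Q = 145 kJ/s

Q = ṁ·Cp·ΔT = 93.18 × 2.15 × (-12.1 − -55.4) = 8674.6 kJ/min
Converting: 8674.6 / 60 s = 144.58 kW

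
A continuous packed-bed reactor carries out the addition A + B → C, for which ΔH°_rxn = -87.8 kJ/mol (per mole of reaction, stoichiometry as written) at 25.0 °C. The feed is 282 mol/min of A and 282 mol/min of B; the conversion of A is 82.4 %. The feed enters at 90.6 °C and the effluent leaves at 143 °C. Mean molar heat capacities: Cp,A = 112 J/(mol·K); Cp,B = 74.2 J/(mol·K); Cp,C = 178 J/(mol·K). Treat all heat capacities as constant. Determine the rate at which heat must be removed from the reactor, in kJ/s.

Q_out = 298 kJ/s

Extent of reaction ξ = 0.824 × 282 = 232.37 mol/min
Reaction term: ξ·ΔH°_rxn = 232.37 × -87.8 = -20402 kJ/min
Sensible, feed 90.6→25 °C: -3444.6 kJ/min
Outlet flows (mol/min): A 49.632, B 49.632, C 232.37
Sensible, products 25→143 °C: 5971.2 kJ/min
Q = ΔH = -17875 kJ/min = -297.92 kW
Heat removed = 297.92 kJ/s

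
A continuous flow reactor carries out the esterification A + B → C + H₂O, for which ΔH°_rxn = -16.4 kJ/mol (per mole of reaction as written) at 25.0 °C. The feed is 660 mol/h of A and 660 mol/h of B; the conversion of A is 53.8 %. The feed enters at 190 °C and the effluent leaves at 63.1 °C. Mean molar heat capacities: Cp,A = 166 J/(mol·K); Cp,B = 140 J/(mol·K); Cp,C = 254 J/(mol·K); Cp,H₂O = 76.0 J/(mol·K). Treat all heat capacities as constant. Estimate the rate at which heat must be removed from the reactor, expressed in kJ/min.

Q_out = 519 kJ/min

Extent of reaction ξ = 0.538 × 660 = 355.08 mol/h
Reaction term: ξ·ΔH°_rxn = 355.08 × -16.4 = -5823.3 kJ/h
Sensible, feed 190→25 °C: -33323 kJ/h
Outlet flows (mol/h): A 304.92, B 304.92, C 355.08, H₂O 355.08
Sensible, products 25→63.1 °C: 8019.4 kJ/h
Q = ΔH = -31127 kJ/h = -8.6465 kW
Heat removed = 518.79 kJ/min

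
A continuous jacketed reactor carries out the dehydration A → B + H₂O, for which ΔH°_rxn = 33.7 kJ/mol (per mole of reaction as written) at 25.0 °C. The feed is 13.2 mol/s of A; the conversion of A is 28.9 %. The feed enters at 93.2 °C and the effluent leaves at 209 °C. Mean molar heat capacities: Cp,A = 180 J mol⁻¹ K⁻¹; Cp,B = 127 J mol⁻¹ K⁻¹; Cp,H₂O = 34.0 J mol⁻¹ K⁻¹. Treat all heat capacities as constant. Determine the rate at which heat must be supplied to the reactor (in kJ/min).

Q_in = 23400 kJ/min

Extent of reaction ξ = 0.289 × 13.2 = 3.8148 mol/s
Reaction term: ξ·ΔH°_rxn = 3.8148 × 33.7 = 128.56 kJ/s
Sensible, feed 93.2→25 °C: -162.04 kJ/s
Outlet flows (mol/s): A 9.3852, B 3.8148, H₂O 3.8148
Sensible, products 25→209 °C: 423.85 kJ/s
Q = ΔH = 390.36 kJ/s = 390.36 kW
Heat supplied = 23422 kJ/min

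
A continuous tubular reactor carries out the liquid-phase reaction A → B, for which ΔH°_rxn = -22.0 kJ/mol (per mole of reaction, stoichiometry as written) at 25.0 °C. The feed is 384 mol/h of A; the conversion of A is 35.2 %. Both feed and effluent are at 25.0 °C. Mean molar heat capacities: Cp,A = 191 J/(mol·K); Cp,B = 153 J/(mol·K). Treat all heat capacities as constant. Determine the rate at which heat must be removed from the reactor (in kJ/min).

Q_out = 49.6 kJ/min

Extent of reaction ξ = 0.352 × 384 = 135.17 mol/h
Reaction term: ξ·ΔH°_rxn = 135.17 × -22.0 = -2973.7 kJ/h
Q = ΔH = -2973.7 kJ/h = -0.82603 kW
Heat removed = 49.562 kJ/min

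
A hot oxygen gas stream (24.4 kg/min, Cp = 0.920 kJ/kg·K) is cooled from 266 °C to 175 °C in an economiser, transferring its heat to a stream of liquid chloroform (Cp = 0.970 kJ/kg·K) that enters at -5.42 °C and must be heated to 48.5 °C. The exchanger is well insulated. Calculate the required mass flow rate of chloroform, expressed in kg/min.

ṁ_c = 39.1 kg/min

Heat released by hot stream: Q = 24.4 × 0.920 × (266 − 175) = 2042.8 kJ/min
Energy balance on cold side (adiabatic exchanger): Q = ṁ_c·Cp_c·(T_c,out − T_c,in)
ṁ_c = 2042.8 / [0.970 × (48.5 − -5.42)] = 39.057 kg/min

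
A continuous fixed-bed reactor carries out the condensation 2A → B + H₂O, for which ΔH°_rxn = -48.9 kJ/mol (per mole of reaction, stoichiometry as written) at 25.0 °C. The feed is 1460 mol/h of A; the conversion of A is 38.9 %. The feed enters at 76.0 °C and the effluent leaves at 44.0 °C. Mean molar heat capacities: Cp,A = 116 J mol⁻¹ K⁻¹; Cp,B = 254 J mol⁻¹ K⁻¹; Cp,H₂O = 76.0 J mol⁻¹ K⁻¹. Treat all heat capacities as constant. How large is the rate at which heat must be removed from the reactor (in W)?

Extent of reaction ξ = 0.389 × 1460 / 2 = 283.97 mol/h
Reaction term: ξ·ΔH°_rxn = 283.97 × -48.9 = -13886 kJ/h
Sensible, feed 76.0→25 °C: -8637.4 kJ/h
Outlet flows (mol/h): A 892.06, B 283.97, H₂O 283.97
Sensible, products 25→44.0 °C: 3746.6 kJ/h
Q = ΔH = -18777 kJ/h = -5.2158 kW
Heat removed = 5215.8 W

Q_out = 5220 W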